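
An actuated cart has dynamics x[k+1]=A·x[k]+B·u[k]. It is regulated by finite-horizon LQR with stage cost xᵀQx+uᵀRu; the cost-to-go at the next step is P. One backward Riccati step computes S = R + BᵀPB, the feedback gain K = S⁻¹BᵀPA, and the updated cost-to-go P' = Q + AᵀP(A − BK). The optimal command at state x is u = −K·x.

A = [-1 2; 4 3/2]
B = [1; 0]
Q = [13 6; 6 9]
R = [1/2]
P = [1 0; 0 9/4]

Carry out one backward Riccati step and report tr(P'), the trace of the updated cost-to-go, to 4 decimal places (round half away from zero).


64.7292

BᵀP = [1.0000 0.0000]
S = R + BᵀPB = [1/2] + [1.0000] = [1.5000]
BᵀPA = [-1.0000 2.0000]
K = S⁻¹·BᵀPA = [-0.6667 1.3333]
A−BK = [-0.3333 0.6667; 4.0000 1.5000]
AᵀP(A−BK) = [36.3333 12.8333; 12.8333 6.3958]
P' = Q + AᵀP(A−BK) = [49.3333 18.8333; 18.8333 15.3958]
tr(P') = 64.7292


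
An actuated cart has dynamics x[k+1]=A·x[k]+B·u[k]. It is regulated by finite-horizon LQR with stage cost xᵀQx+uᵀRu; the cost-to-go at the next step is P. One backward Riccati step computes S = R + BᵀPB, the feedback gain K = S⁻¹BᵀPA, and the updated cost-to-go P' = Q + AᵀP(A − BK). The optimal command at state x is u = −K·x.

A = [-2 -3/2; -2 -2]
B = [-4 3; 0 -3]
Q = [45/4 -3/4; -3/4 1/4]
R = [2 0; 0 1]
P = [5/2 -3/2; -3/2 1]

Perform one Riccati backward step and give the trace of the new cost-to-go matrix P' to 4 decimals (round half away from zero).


BᵀP = [-10.0000 6.0000; 12.0000 -7.5000]
S = R + BᵀPB = [2 0; 0 1] + [40.0000 -48.0000; -48.0000 58.5000] = [42.0000 -48.0000; -48.0000 59.5000]
BᵀPA = [8.0000 3.0000; -9.0000 -3.0000]
K = S⁻¹·BᵀPA = [0.2256 0.1769; 0.0308 0.0923]
A−BK = [-1.1897 -1.0692; -1.9077 -1.7231]
AᵀP(A−BK) = [0.4718 0.4154; 0.4154 0.3712]
P' = Q + AᵀP(A−BK) = [11.7218 -0.3346; -0.3346 0.6212]
tr(P') = 12.3429

12.3429


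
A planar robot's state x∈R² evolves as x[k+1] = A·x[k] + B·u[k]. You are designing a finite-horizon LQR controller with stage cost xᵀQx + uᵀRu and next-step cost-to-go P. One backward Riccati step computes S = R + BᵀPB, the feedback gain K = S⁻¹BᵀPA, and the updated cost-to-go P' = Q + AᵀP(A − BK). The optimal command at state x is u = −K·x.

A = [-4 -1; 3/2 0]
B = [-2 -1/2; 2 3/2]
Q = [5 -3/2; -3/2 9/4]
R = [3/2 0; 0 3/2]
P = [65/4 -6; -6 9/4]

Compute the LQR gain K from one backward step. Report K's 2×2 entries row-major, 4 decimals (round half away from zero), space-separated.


BᵀP = [-44.5000 16.5000; -17.1250 6.3750]
S = R + BᵀPB = [3/2 0; 0 3/2] + [122.0000 47.0000; 47.0000 18.1250] = [123.5000 47.0000; 47.0000 19.6250]
BᵀPA = [202.7500 44.5000; 78.0625 17.1250]
K = S⁻¹·BᵀPA = [1.4441 0.3188; 0.5192 0.1092]
A−BK = [-0.8522 -0.3079; -2.1670 -0.8013]
AᵀP(A−BK) = [3.7391 0.8458; 0.8458 0.1949]
P' = Q + AᵀP(A−BK) = [8.7391 -0.6542; -0.6542 2.4449]
tr(P') = 11.1840

1.4441 0.3188 0.5192 0.1092


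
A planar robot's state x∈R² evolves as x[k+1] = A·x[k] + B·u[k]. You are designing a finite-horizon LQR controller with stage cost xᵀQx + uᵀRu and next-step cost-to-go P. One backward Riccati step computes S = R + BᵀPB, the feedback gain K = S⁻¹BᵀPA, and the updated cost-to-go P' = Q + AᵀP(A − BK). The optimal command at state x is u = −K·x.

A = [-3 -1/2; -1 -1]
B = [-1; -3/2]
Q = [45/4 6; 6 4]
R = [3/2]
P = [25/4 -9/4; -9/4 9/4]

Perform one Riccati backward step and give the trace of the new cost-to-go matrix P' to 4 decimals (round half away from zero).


45.0490

BᵀP = [-2.8750 -1.1250]
S = R + BᵀPB = [3/2] + [4.5625] = [6.0625]
BᵀPA = [9.7500 2.5625]
K = S⁻¹·BᵀPA = [1.6082 0.4227]
A−BK = [-1.3918 -0.0773; 1.4124 -0.3660]
AᵀP(A−BK) = [29.3196 -0.3711; -0.3711 0.4794]
P' = Q + AᵀP(A−BK) = [40.5696 5.6289; 5.6289 4.4794]
tr(P') = 45.0490


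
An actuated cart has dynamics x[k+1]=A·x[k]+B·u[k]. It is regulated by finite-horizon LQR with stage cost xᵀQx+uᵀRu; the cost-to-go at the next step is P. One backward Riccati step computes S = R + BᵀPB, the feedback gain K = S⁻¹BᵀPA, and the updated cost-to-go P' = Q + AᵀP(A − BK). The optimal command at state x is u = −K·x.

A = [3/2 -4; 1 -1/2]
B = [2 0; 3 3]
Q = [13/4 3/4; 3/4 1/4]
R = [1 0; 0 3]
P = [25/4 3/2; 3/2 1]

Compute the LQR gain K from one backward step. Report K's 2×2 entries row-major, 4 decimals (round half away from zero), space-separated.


BᵀP = [17.0000 6.0000; 4.5000 3.0000]
S = R + BᵀPB = [1 0; 0 3] + [52.0000 18.0000; 18.0000 9.0000] = [53.0000 18.0000; 18.0000 12.0000]
BᵀPA = [31.5000 -71.0000; 9.7500 -19.5000]
K = S⁻¹·BᵀPA = [0.6490 -1.6058; -0.1611 0.7837]
A−BK = [0.2019 -0.7885; -0.4639 1.9663]
AᵀP(A−BK) = [0.6881 -2.1839; -2.1839 7.5216]
P' = Q + AᵀP(A−BK) = [3.9381 -1.4339; -1.4339 7.7716]
tr(P') = 11.7097

0.6490 -1.6058 -0.1611 0.7837


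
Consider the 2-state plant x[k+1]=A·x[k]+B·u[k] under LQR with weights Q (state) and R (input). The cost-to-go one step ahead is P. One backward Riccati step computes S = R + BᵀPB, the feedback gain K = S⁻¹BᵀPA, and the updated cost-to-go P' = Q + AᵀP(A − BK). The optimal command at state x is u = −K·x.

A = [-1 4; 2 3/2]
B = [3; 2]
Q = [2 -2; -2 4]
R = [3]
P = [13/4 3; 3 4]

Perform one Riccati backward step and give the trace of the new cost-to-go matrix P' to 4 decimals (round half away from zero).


BᵀP = [15.7500 17.0000]
S = R + BᵀPB = [3] + [81.2500] = [84.2500]
BᵀPA = [18.2500 88.5000]
K = S⁻¹·BᵀPA = [0.2166 1.0504]
A−BK = [-1.6499 0.8487; 1.5668 -0.6009]
AᵀP(A−BK) = [3.2967 -0.6706; -0.6706 4.0356]
P' = Q + AᵀP(A−BK) = [5.2967 -2.6706; -2.6706 8.0356]
tr(P') = 13.3323

13.3323


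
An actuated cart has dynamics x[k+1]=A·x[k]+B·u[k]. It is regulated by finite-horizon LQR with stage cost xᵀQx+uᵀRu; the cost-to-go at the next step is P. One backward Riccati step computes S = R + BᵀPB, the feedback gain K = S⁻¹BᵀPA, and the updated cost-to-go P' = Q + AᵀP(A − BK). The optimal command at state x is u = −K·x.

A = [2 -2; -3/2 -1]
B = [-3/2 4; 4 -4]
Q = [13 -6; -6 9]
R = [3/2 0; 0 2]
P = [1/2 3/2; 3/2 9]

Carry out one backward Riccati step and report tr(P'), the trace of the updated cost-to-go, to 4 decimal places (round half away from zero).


23.7942

BᵀP = [5.2500 33.7500; -4.0000 -30.0000]
S = R + BᵀPB = [3/2 0; 0 2] + [127.1250 -114.0000; -114.0000 104.0000] = [128.6250 -114.0000; -114.0000 106.0000]
BᵀPA = [-40.1250 -44.2500; 37.0000 38.0000]
K = S⁻¹·BᵀPA = [-0.0552 -0.5617; 0.2897 -0.2456]
A−BK = [0.7585 -1.8602; -0.1204 0.2644]
AᵀP(A−BK) = [0.3165 -0.4509; -0.4509 1.4777]
P' = Q + AᵀP(A−BK) = [13.3165 -6.4509; -6.4509 10.4777]
tr(P') = 23.7942


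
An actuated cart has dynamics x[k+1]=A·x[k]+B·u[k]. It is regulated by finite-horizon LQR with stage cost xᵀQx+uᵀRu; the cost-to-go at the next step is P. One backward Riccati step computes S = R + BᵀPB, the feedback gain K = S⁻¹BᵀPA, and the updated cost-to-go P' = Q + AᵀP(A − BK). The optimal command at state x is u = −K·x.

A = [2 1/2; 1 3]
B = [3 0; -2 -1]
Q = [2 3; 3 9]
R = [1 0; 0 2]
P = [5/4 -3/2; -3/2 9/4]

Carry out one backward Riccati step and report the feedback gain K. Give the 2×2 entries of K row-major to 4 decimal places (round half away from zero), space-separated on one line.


0.1442 -0.5408 -0.1289 -0.2666

BᵀP = [6.7500 -9.0000; 1.5000 -2.2500]
S = R + BᵀPB = [1 0; 0 2] + [38.2500 9.0000; 9.0000 2.2500] = [39.2500 9.0000; 9.0000 4.2500]
BᵀPA = [4.5000 -23.6250; 0.7500 -6.0000]
K = S⁻¹·BᵀPA = [0.1442 -0.5408; -0.1289 -0.2666]
A−BK = [1.5674 2.1224; 1.1595 1.6519]
AᵀP(A−BK) = [0.6977 0.8835; 0.8835 1.6870]
P' = Q + AᵀP(A−BK) = [2.6977 3.8835; 3.8835 10.6870]
tr(P') = 13.3847


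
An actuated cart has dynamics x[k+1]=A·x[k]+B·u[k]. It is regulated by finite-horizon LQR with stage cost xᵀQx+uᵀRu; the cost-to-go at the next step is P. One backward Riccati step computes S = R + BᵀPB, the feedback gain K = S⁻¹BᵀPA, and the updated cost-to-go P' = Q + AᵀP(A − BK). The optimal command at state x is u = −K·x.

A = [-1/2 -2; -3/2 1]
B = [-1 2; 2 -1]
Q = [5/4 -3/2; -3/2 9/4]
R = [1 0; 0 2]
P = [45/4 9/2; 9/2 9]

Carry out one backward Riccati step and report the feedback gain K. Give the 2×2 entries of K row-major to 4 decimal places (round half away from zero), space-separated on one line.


-1.0766 0.0436 -0.7468 -0.9267

BᵀP = [-2.2500 13.5000; 18.0000 0.0000]
S = R + BᵀPB = [1 0; 0 2] + [29.2500 -18.0000; -18.0000 36.0000] = [30.2500 -18.0000; -18.0000 38.0000]
BᵀPA = [-19.1250 18.0000; -9.0000 -36.0000]
K = S⁻¹·BᵀPA = [-1.0766 0.0436; -0.7468 -0.9267]
A−BK = [-0.0830 -0.1030; -0.0936 -0.0139]
AᵀP(A−BK) = [2.5008 1.4936; 1.4936 1.8534]
P' = Q + AᵀP(A−BK) = [3.7508 -0.0064; -0.0064 4.1034]
tr(P') = 7.8542


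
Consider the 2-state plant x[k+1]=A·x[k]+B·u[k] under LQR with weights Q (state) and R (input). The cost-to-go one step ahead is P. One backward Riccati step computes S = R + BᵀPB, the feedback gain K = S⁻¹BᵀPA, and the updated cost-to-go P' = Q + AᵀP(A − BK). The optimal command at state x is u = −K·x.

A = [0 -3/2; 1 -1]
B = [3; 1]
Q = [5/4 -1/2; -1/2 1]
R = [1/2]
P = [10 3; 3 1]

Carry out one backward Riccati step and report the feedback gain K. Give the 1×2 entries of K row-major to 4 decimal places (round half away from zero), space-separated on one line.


BᵀP = [33.0000 10.0000]
S = R + BᵀPB = [1/2] + [109.0000] = [109.5000]
BᵀPA = [10.0000 -59.5000]
K = S⁻¹·BᵀPA = [0.0913 -0.5434]
A−BK = [-0.2740 0.1301; 0.9087 -0.4566]
AᵀP(A−BK) = [0.0868 -0.0662; -0.0662 0.1689]
P' = Q + AᵀP(A−BK) = [1.3368 -0.5662; -0.5662 1.1689]
tr(P') = 2.5057

0.0913 -0.5434


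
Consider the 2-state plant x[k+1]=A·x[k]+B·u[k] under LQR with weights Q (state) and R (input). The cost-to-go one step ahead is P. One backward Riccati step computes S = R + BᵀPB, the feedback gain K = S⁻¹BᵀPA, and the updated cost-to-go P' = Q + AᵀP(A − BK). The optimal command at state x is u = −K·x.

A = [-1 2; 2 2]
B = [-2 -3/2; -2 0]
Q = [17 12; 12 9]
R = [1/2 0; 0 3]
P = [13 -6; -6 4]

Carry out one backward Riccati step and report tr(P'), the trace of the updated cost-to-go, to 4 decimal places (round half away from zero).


BᵀP = [-14.0000 4.0000; -19.5000 9.0000]
S = R + BᵀPB = [1/2 0; 0 3] + [20.0000 21.0000; 21.0000 29.2500] = [20.5000 21.0000; 21.0000 32.2500]
BᵀPA = [22.0000 -20.0000; 37.5000 -21.0000]
K = S⁻¹·BᵀPA = [-0.3543 -0.9267; 1.3935 -0.0477]
A−BK = [0.3816 0.0750; 1.2913 0.1465]
AᵀP(A−BK) = [8.5383 0.1772; 0.1772 0.4634]
P' = Q + AᵀP(A−BK) = [25.5383 12.1772; 12.1772 9.4634]
tr(P') = 35.0017

35.0017


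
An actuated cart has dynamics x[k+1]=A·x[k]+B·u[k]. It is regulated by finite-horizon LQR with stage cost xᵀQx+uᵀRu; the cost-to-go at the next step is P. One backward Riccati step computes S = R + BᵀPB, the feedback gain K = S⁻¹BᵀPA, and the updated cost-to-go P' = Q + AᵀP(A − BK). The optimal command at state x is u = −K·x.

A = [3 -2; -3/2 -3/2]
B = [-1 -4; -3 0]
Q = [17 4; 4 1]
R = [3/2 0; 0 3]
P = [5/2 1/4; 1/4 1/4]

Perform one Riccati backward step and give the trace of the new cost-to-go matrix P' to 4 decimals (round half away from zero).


20.6113

BᵀP = [-3.2500 -1.0000; -10.0000 -1.0000]
S = R + BᵀPB = [3/2 0; 0 3] + [6.2500 13.0000; 13.0000 40.0000] = [7.7500 13.0000; 13.0000 43.0000]
BᵀPA = [-8.2500 8.0000; -28.5000 21.5000]
K = S⁻¹·BᵀPA = [0.0959 0.3927; -0.6918 0.3813]
A−BK = [0.3288 -0.0822; -1.2123 -0.3219]
AᵀP(A−BK) = [1.8878 -0.7063; -0.7063 0.7235]
P' = Q + AᵀP(A−BK) = [18.8878 3.2937; 3.2937 1.7235]
tr(P') = 20.6113


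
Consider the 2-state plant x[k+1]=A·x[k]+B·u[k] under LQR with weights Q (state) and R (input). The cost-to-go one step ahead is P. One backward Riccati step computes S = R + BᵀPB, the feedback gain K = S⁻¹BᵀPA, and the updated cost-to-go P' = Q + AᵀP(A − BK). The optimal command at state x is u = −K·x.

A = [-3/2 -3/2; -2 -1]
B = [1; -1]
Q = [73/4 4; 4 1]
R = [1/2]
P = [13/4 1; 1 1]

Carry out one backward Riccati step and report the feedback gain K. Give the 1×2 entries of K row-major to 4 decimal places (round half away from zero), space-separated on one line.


BᵀP = [2.2500 0.0000]
S = R + BᵀPB = [1/2] + [2.2500] = [2.7500]
BᵀPA = [-3.3750 -3.3750]
K = S⁻¹·BᵀPA = [-1.2273 -1.2273]
A−BK = [-0.2727 -0.2727; -3.2273 -2.2273]
AᵀP(A−BK) = [13.1705 9.6705; 9.6705 7.1705]
P' = Q + AᵀP(A−BK) = [31.4205 13.6705; 13.6705 8.1705]
tr(P') = 39.5909

-1.2273 -1.2273


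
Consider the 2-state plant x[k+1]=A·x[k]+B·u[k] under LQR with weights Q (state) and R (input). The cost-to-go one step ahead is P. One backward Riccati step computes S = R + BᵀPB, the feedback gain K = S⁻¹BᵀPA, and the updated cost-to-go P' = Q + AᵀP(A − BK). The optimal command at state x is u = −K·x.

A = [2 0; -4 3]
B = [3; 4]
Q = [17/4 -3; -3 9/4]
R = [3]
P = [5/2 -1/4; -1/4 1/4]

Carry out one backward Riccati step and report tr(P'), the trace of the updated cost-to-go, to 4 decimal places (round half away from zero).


20.5984

BᵀP = [6.5000 0.2500]
S = R + BᵀPB = [3] + [20.5000] = [23.5000]
BᵀPA = [12.0000 0.7500]
K = S⁻¹·BᵀPA = [0.5106 0.0319]
A−BK = [0.4681 -0.0957; -6.0426 2.8723]
AᵀP(A−BK) = [11.8723 -4.8830; -4.8830 2.2261]
P' = Q + AᵀP(A−BK) = [16.1223 -7.8830; -7.8830 4.4761]
tr(P') = 20.5984


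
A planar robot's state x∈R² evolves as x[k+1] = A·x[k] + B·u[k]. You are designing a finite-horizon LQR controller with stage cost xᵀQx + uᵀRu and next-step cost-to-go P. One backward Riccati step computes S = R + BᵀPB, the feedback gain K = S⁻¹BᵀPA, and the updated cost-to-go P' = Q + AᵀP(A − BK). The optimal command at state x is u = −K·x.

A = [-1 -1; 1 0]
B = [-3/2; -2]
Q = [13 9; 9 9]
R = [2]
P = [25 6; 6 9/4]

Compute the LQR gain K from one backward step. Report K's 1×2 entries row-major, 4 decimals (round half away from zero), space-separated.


BᵀP = [-49.5000 -13.5000]
S = R + BᵀPB = [2] + [101.2500] = [103.2500]
BᵀPA = [36.0000 49.5000]
K = S⁻¹·BᵀPA = [0.3487 0.4794]
A−BK = [-0.4770 -0.2809; 1.6973 0.9588]
AᵀP(A−BK) = [2.6979 1.7409; 1.7409 1.2688]
P' = Q + AᵀP(A−BK) = [15.6979 10.7409; 10.7409 10.2688]
tr(P') = 25.9667

0.3487 0.4794


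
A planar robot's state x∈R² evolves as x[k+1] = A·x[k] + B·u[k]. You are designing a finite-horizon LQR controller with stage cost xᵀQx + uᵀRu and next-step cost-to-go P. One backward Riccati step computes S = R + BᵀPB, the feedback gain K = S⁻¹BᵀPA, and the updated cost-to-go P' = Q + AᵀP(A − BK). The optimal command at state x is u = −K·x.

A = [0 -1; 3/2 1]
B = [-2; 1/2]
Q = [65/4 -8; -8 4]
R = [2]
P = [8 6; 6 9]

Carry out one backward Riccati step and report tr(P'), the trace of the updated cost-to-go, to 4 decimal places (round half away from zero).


39.0335

BᵀP = [-13.0000 -7.5000]
S = R + BᵀPB = [2] + [22.2500] = [24.2500]
BᵀPA = [-11.2500 5.5000]
K = S⁻¹·BᵀPA = [-0.4639 0.2268]
A−BK = [-0.9278 -0.5464; 1.7320 0.8866]
AᵀP(A−BK) = [15.0309 7.0515; 7.0515 3.7526]
P' = Q + AᵀP(A−BK) = [31.2809 -0.9485; -0.9485 7.7526]
tr(P') = 39.0335


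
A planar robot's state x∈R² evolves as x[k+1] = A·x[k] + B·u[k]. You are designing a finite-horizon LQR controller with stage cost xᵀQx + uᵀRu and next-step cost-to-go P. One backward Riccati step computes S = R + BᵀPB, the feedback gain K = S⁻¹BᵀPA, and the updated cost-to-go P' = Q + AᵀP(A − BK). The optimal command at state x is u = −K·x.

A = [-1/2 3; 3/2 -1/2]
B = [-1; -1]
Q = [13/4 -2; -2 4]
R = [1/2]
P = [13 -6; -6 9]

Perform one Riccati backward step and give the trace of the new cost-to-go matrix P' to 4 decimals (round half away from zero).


140.6905

BᵀP = [-7.0000 -3.0000]
S = R + BᵀPB = [1/2] + [10.0000] = [10.5000]
BᵀPA = [-1.0000 -19.5000]
K = S⁻¹·BᵀPA = [-0.0952 -1.8571]
A−BK = [-0.5952 1.1429; 1.4048 -2.3571]
AᵀP(A−BK) = [32.4048 -56.6071; -56.6071 101.0357]
P' = Q + AᵀP(A−BK) = [35.6548 -58.6071; -58.6071 105.0357]
tr(P') = 140.6905


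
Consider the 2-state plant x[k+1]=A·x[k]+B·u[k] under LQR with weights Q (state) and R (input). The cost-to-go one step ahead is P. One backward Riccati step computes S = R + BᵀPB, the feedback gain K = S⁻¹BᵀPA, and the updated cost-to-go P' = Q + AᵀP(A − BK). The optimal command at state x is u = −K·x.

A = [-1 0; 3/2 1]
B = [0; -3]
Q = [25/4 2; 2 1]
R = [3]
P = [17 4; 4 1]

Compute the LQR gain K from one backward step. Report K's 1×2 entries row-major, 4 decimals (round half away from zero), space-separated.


0.6250 -0.2500

BᵀP = [-12.0000 -3.0000]
S = R + BᵀPB = [3] + [9.0000] = [12.0000]
BᵀPA = [7.5000 -3.0000]
K = S⁻¹·BᵀPA = [0.6250 -0.2500]
A−BK = [-1.0000 0.0000; 3.3750 0.2500]
AᵀP(A−BK) = [2.5625 -0.6250; -0.6250 0.2500]
P' = Q + AᵀP(A−BK) = [8.8125 1.3750; 1.3750 1.2500]
tr(P') = 10.0625


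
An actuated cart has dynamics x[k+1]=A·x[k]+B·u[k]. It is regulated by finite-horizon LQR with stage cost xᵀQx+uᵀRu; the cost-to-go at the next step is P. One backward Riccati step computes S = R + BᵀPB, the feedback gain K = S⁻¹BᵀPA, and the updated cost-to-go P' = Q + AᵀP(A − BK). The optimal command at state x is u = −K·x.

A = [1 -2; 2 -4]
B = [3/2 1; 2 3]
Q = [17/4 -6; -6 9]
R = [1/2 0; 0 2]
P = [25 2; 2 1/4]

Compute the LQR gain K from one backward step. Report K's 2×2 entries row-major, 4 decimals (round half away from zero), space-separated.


0.5926 -1.1851 0.1379 -0.2757

BᵀP = [41.5000 3.5000; 31.0000 2.7500]
S = R + BᵀPB = [1/2 0; 0 2] + [69.2500 52.0000; 52.0000 39.2500] = [69.7500 52.0000; 52.0000 41.2500]
BᵀPA = [48.5000 -97.0000; 36.5000 -73.0000]
K = S⁻¹·BᵀPA = [0.5926 -1.1851; 0.1379 -0.2757]
A−BK = [-0.0267 0.0534; 0.4013 -0.8026]
AᵀP(A−BK) = [0.2288 -0.4576; -0.4576 0.9152]
P' = Q + AᵀP(A−BK) = [4.4788 -6.4576; -6.4576 9.9152]
tr(P') = 14.3940


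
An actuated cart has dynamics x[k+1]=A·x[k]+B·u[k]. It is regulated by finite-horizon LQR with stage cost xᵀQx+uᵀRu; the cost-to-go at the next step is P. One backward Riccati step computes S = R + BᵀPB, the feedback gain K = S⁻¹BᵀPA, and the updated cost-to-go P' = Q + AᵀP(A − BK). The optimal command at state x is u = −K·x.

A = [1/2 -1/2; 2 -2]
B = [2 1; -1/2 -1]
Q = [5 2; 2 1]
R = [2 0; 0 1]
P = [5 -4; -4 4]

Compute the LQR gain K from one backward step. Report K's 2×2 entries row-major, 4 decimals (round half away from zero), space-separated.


BᵀP = [12.0000 -10.0000; 9.0000 -8.0000]
S = R + BᵀPB = [2 0; 0 1] + [29.0000 22.0000; 22.0000 17.0000] = [31.0000 22.0000; 22.0000 18.0000]
BᵀPA = [-14.0000 14.0000; -11.5000 11.5000]
K = S⁻¹·BᵀPA = [0.0135 -0.0135; -0.6554 0.6554]
A−BK = [1.1284 -1.1284; 1.3514 -1.3514]
AᵀP(A−BK) = [1.9020 -1.9020; -1.9020 1.9020]
P' = Q + AᵀP(A−BK) = [6.9020 0.0980; 0.0980 2.9020]
tr(P') = 9.8041

0.0135 -0.0135 -0.6554 0.6554


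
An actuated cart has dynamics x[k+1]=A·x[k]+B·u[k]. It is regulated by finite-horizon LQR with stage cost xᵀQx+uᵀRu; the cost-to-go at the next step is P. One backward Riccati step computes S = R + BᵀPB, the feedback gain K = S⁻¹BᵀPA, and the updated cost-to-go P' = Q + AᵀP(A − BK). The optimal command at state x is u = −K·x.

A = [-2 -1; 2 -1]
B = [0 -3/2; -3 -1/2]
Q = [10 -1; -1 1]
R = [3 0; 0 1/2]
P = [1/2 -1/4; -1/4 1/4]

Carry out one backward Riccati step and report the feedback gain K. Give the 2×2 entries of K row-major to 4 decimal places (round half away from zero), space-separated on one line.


BᵀP = [0.7500 -0.7500; -0.6250 0.2500]
S = R + BᵀPB = [3 0; 0 1/2] + [2.2500 -0.7500; -0.7500 0.8125] = [5.2500 -0.7500; -0.7500 1.3125]
BᵀPA = [-3.0000 0.0000; 1.7500 0.3750]
K = S⁻¹·BᵀPA = [-0.4148 0.0444; 1.0963 0.3111]
A−BK = [-0.3556 -0.5333; 1.3037 -0.7111]
AᵀP(A−BK) = [1.8370 0.0889; 0.0889 0.1333]
P' = Q + AᵀP(A−BK) = [11.8370 -0.9111; -0.9111 1.1333]
tr(P') = 12.9704

-0.4148 0.0444 1.0963 0.3111


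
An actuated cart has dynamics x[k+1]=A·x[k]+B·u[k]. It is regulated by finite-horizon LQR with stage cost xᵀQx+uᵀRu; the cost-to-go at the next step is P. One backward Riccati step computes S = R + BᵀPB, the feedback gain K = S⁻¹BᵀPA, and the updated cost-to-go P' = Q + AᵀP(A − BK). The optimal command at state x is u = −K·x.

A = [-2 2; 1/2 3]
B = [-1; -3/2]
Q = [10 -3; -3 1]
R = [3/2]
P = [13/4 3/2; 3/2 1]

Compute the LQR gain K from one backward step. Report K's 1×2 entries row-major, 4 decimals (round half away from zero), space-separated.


0.8261 -1.7391

BᵀP = [-5.5000 -3.0000]
S = R + BᵀPB = [3/2] + [10.0000] = [11.5000]
BᵀPA = [9.5000 -20.0000]
K = S⁻¹·BᵀPA = [0.8261 -1.7391]
A−BK = [-1.1739 0.2609; 1.7391 0.3913]
AᵀP(A−BK) = [2.4022 -2.4783; -2.4783 5.2174]
P' = Q + AᵀP(A−BK) = [12.4022 -5.4783; -5.4783 6.2174]
tr(P') = 18.6196


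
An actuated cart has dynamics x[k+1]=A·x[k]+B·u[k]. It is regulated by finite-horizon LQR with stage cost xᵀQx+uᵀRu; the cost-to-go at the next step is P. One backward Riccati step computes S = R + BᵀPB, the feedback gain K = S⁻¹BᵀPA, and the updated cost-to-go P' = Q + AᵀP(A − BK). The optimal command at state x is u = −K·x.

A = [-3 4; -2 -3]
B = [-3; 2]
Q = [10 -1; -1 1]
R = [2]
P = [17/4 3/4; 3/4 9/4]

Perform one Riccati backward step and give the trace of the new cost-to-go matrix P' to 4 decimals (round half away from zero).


49.7081

BᵀP = [-11.2500 2.2500]
S = R + BᵀPB = [2] + [38.2500] = [40.2500]
BᵀPA = [29.2500 -51.7500]
K = S⁻¹·BᵀPA = [0.7267 -1.2857]
A−BK = [-0.8199 0.1429; -3.4534 -0.4286]
AᵀP(A−BK) = [34.9938 0.8571; 0.8571 3.7143]
P' = Q + AᵀP(A−BK) = [44.9938 -0.1429; -0.1429 4.7143]
tr(P') = 49.7081


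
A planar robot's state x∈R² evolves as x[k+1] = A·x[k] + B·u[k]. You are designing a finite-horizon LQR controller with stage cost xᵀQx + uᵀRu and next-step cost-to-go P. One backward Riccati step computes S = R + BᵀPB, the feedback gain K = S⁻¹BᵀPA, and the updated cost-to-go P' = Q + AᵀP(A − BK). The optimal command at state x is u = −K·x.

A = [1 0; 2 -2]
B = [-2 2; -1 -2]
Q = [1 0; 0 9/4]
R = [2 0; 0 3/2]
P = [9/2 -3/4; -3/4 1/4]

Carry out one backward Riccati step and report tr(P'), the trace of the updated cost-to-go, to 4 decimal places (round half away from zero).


4.1873

BᵀP = [-8.2500 1.2500; 10.5000 -2.0000]
S = R + BᵀPB = [2 0; 0 3/2] + [15.2500 -19.0000; -19.0000 25.0000] = [17.2500 -19.0000; -19.0000 26.5000]
BᵀPA = [-5.7500 -2.5000; 6.5000 4.0000]
K = S⁻¹·BᵀPA = [-0.3004 0.1014; 0.0299 0.2237]
A−BK = [0.3394 -0.2445; 1.7594 -1.4512]
AᵀP(A−BK) = [0.5783 -0.3706; -0.3706 0.3589]
P' = Q + AᵀP(A−BK) = [1.5783 -0.3706; -0.3706 2.6089]
tr(P') = 4.1873


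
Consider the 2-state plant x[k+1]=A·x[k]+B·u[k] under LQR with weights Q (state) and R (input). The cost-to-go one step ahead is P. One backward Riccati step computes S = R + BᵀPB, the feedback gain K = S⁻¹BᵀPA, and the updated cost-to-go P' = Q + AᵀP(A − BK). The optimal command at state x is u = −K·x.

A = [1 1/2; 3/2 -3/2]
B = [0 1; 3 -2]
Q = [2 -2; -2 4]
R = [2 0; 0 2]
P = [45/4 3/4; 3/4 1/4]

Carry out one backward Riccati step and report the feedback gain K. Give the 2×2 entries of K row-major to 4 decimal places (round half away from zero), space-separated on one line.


BᵀP = [2.2500 0.7500; 9.7500 0.2500]
S = R + BᵀPB = [2 0; 0 2] + [2.2500 0.7500; 0.7500 9.2500] = [4.2500 0.7500; 0.7500 11.2500]
BᵀPA = [3.3750 0.0000; 10.1250 4.5000]
K = S⁻¹·BᵀPA = [0.6429 -0.0714; 0.8571 0.4048]
A−BK = [0.1429 0.0952; 1.2857 -0.4762]
AᵀP(A−BK) = [3.2143 0.6429; 0.6429 0.4286]
P' = Q + AᵀP(A−BK) = [5.2143 -1.3571; -1.3571 4.4286]
tr(P') = 9.6429

0.6429 -0.0714 0.8571 0.4048


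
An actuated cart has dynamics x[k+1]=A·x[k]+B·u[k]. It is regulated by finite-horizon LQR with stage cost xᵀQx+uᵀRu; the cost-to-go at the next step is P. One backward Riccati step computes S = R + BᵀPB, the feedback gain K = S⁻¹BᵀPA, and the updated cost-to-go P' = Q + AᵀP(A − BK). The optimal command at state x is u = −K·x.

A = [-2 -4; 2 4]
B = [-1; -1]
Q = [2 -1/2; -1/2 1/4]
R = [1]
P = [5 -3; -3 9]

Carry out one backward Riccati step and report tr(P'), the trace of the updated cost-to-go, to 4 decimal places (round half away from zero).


BᵀP = [-2.0000 -6.0000]
S = R + BᵀPB = [1] + [8.0000] = [9.0000]
BᵀPA = [-8.0000 -16.0000]
K = S⁻¹·BᵀPA = [-0.8889 -1.7778]
A−BK = [-2.8889 -5.7778; 1.1111 2.2222]
AᵀP(A−BK) = [72.8889 145.7778; 145.7778 291.5556]
P' = Q + AᵀP(A−BK) = [74.8889 145.2778; 145.2778 291.8056]
tr(P') = 366.6944

366.6944


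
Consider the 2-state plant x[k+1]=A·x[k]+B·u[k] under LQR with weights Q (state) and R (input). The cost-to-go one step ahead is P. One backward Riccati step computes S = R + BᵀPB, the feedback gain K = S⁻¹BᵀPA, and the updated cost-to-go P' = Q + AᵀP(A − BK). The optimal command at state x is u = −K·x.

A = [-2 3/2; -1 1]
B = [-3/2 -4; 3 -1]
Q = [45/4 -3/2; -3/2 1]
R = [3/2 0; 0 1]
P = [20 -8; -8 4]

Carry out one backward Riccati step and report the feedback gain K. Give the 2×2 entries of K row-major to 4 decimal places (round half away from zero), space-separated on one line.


BᵀP = [-54.0000 24.0000; -72.0000 28.0000]
S = R + BᵀPB = [3/2 0; 0 1] + [153.0000 192.0000; 192.0000 260.0000] = [154.5000 192.0000; 192.0000 261.0000]
BᵀPA = [84.0000 -57.0000; 116.0000 -80.0000]
K = S⁻¹·BᵀPA = [-0.1006 0.1396; 0.5184 -0.4092]
A−BK = [-0.0772 0.0726; -0.1799 0.1721]
AᵀP(A−BK) = [0.3104 -0.2583; -0.2583 0.2206]
P' = Q + AᵀP(A−BK) = [11.5604 -1.7583; -1.7583 1.2206]
tr(P') = 12.7810

-0.1006 0.1396 0.5184 -0.4092


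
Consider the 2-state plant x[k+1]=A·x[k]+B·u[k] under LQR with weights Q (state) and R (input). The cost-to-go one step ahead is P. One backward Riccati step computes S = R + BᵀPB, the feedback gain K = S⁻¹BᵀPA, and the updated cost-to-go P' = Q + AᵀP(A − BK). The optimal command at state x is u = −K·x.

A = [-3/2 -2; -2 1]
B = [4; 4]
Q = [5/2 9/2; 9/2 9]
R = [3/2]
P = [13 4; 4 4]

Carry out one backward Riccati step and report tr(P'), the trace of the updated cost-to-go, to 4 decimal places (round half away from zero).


BᵀP = [68.0000 32.0000]
S = R + BᵀPB = [3/2] + [400.0000] = [401.5000]
BᵀPA = [-166.0000 -104.0000]
K = S⁻¹·BᵀPA = [-0.4134 -0.2590]
A−BK = [0.1538 -0.9639; -0.3462 2.0361]
AᵀP(A−BK) = [0.6174 -1.9988; -1.9988 13.0610]
P' = Q + AᵀP(A−BK) = [3.1174 2.5012; 2.5012 22.0610]
tr(P') = 25.1784

25.1784


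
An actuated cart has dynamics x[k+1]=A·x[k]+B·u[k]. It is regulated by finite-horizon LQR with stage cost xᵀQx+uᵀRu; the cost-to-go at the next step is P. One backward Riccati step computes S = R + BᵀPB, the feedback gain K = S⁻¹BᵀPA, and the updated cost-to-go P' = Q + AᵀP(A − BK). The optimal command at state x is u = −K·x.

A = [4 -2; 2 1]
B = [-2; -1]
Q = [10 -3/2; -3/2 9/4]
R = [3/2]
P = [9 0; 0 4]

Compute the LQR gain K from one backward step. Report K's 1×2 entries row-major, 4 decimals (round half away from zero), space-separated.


BᵀP = [-18.0000 -4.0000]
S = R + BᵀPB = [3/2] + [40.0000] = [41.5000]
BᵀPA = [-80.0000 32.0000]
K = S⁻¹·BᵀPA = [-1.9277 0.7711]
A−BK = [0.1446 -0.4578; 0.0723 1.7711]
AᵀP(A−BK) = [5.7831 -2.3133; -2.3133 15.3253]
P' = Q + AᵀP(A−BK) = [15.7831 -3.8133; -3.8133 17.5753]
tr(P') = 33.3584

-1.9277 0.7711


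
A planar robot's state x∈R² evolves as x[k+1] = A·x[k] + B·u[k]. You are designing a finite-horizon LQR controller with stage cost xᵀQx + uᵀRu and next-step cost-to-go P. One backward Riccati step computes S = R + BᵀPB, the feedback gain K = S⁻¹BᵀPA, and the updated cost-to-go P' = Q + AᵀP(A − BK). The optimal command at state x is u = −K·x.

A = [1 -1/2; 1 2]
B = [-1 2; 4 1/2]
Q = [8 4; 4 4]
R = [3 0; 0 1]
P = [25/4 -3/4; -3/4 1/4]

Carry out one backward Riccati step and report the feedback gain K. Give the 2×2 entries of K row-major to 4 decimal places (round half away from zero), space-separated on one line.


BᵀP = [-9.2500 1.7500; 12.1250 -1.3750]
S = R + BᵀPB = [3 0; 0 1] + [16.2500 -17.6250; -17.6250 23.5625] = [19.2500 -17.6250; -17.6250 24.5625]
BᵀPA = [-7.5000 8.1250; 10.7500 -8.8125]
K = S⁻¹·BᵀPA = [0.0324 0.2728; 0.4609 -0.1630]
A−BK = [0.1106 0.0988; 0.6401 0.9902]
AᵀP(A−BK) = [0.2882 0.0486; 0.0486 0.4092]
P' = Q + AᵀP(A−BK) = [8.2882 4.0486; 4.0486 4.4092]
tr(P') = 12.6975

0.0324 0.2728 0.4609 -0.1630


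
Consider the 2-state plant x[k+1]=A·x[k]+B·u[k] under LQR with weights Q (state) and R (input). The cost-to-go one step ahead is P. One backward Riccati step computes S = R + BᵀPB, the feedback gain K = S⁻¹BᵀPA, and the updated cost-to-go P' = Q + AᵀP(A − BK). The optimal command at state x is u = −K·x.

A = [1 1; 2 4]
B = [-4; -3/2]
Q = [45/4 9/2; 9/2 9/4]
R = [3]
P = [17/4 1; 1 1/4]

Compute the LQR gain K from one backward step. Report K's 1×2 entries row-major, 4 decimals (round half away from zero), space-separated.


-0.3261 -0.4308

BᵀP = [-18.5000 -4.3750]
S = R + BᵀPB = [3] + [80.5625] = [83.5625]
BᵀPA = [-27.2500 -36.0000]
K = S⁻¹·BᵀPA = [-0.3261 -0.4308]
A−BK = [-0.3044 -0.7233; 1.5108 3.3538]
AᵀP(A−BK) = [0.3637 0.5103; 0.5103 0.7407]
P' = Q + AᵀP(A−BK) = [11.6137 5.0103; 5.0103 2.9907]
tr(P') = 14.6043


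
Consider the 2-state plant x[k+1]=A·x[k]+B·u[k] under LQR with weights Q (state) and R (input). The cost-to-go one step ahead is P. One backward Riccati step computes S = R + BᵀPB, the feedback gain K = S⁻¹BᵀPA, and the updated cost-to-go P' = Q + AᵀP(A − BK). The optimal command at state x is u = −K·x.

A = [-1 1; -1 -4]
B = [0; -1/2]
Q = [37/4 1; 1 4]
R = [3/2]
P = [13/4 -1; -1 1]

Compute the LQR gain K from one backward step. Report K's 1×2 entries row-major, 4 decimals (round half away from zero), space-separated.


0.0000 1.4286

BᵀP = [0.5000 -0.5000]
S = R + BᵀPB = [3/2] + [0.2500] = [1.7500]
BᵀPA = [0.0000 2.5000]
K = S⁻¹·BᵀPA = [0.0000 1.4286]
A−BK = [-1.0000 1.0000; -1.0000 -3.2857]
AᵀP(A−BK) = [2.2500 -2.2500; -2.2500 23.6786]
P' = Q + AᵀP(A−BK) = [11.5000 -1.2500; -1.2500 27.6786]
tr(P') = 39.1786


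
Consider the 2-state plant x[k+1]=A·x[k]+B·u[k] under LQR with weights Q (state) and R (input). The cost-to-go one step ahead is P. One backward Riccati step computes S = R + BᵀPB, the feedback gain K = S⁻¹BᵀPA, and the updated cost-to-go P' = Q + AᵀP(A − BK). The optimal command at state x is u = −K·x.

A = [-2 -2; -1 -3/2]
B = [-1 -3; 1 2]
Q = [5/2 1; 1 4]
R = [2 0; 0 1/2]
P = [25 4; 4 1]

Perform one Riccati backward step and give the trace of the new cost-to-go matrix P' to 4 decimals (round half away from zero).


13.1178

BᵀP = [-21.0000 -3.0000; -67.0000 -10.0000]
S = R + BᵀPB = [2 0; 0 1/2] + [18.0000 57.0000; 57.0000 181.0000] = [20.0000 57.0000; 57.0000 181.5000]
BᵀPA = [45.0000 46.5000; 144.0000 149.0000]
K = S⁻¹·BᵀPA = [-0.1063 -0.1398; 0.8268 0.8648]
A−BK = [0.3740 0.4547; -2.5472 -3.0899]
AᵀP(A−BK) = [2.7283 3.2539; 3.2539 3.8894]
P' = Q + AᵀP(A−BK) = [5.2283 4.2539; 4.2539 7.8894]
tr(P') = 13.1178


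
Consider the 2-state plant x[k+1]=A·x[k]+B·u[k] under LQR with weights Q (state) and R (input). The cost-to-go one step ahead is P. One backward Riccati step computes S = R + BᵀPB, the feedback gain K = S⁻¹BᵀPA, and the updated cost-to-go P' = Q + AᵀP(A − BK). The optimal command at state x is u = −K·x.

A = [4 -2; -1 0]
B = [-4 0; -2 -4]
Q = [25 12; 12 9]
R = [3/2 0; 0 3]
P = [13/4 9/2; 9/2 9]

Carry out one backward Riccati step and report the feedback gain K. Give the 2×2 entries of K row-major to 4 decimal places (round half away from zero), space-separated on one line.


-0.8188 0.4274 0.5572 -0.1737

BᵀP = [-22.0000 -36.0000; -18.0000 -36.0000]
S = R + BᵀPB = [3/2 0; 0 3] + [160.0000 144.0000; 144.0000 144.0000] = [161.5000 144.0000; 144.0000 147.0000]
BᵀPA = [-52.0000 44.0000; -36.0000 36.0000]
K = S⁻¹·BᵀPA = [-0.8188 0.4274; 0.5572 -0.1737]
A−BK = [0.7249 -0.2906; -0.4089 0.1598]
AᵀP(A−BK) = [2.4818 -1.0320; -1.0320 0.4508]
P' = Q + AᵀP(A−BK) = [27.4818 10.9680; 10.9680 9.4508]
tr(P') = 36.9326


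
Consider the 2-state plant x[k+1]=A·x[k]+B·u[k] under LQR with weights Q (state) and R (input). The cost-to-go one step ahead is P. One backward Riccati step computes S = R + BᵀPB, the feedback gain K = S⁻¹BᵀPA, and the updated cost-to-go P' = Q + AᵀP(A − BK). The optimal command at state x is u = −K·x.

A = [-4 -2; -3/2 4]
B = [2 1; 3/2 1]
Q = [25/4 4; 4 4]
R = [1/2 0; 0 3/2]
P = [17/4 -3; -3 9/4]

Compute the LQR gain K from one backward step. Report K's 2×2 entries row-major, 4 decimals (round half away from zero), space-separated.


BᵀP = [4.0000 -2.6250; 1.2500 -0.7500]
S = R + BᵀPB = [1/2 0; 0 3/2] + [4.0625 1.3750; 1.3750 0.5000] = [4.5625 1.3750; 1.3750 2.0000]
BᵀPA = [-12.0625 -18.5000; -3.8750 -5.5000]
K = S⁻¹·BᵀPA = [-2.5983 -4.0691; -0.1512 0.0475]
A−BK = [1.3477 6.0907; 2.5486 10.0562]
AᵀP(A−BK) = [5.1350 10.6004; 10.6004 25.9827]
P' = Q + AᵀP(A−BK) = [11.3850 14.6004; 14.6004 29.9827]
tr(P') = 41.3677

-2.5983 -4.0691 -0.1512 0.0475


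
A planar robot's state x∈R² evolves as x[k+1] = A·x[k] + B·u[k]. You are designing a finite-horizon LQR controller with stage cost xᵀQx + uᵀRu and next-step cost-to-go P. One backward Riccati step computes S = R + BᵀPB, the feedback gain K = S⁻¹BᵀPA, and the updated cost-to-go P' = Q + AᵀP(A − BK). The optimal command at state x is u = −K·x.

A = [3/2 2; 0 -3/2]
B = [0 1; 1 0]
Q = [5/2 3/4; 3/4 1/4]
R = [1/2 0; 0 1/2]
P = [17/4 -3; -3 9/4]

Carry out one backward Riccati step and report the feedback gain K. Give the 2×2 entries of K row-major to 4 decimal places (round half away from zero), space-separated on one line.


-0.5538 -1.3615 0.9923 1.8769

BᵀP = [-3.0000 2.2500; 4.2500 -3.0000]
S = R + BᵀPB = [1/2 0; 0 1/2] + [2.2500 -3.0000; -3.0000 4.2500] = [2.7500 -3.0000; -3.0000 4.7500]
BᵀPA = [-4.5000 -9.3750; 6.3750 13.0000]
K = S⁻¹·BᵀPA = [-0.5538 -1.3615; 0.9923 1.8769]
A−BK = [0.5077 0.1231; 0.5538 -0.1385]
AᵀP(A−BK) = [0.7442 1.4077; 1.4077 2.8981]
P' = Q + AᵀP(A−BK) = [3.2442 2.1577; 2.1577 3.1481]
tr(P') = 6.3923


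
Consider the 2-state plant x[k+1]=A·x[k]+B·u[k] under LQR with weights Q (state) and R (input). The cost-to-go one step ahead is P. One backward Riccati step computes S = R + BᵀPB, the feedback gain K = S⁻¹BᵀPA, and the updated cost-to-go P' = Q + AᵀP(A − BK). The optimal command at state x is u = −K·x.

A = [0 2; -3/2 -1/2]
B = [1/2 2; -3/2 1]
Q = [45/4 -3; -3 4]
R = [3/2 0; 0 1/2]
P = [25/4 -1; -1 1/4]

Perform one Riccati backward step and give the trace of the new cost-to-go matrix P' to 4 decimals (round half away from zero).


16.1741

BᵀP = [4.6250 -0.8750; 11.5000 -1.7500]
S = R + BᵀPB = [3/2 0; 0 1/2] + [3.6250 8.3750; 8.3750 21.2500] = [5.1250 8.3750; 8.3750 21.7500]
BᵀPA = [1.3125 9.6875; 2.6250 23.8750]
K = S⁻¹·BᵀPA = [0.1588 0.2601; 0.0595 0.9975]
A−BK = [-0.1985 -0.1251; -1.3214 -1.1074]
AᵀP(A−BK) = [0.1978 0.2276; 0.2276 0.7263]
P' = Q + AᵀP(A−BK) = [11.4478 -2.7724; -2.7724 4.7263]
tr(P') = 16.1741


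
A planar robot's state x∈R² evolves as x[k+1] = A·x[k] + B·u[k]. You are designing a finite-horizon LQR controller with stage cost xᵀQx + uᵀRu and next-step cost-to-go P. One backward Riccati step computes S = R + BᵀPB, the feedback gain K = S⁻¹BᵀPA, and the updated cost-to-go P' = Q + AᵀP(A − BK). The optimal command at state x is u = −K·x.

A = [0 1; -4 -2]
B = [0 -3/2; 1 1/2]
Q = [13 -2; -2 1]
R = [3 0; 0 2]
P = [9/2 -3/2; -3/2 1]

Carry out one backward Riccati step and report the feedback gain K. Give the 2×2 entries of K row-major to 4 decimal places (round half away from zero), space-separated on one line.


BᵀP = [-1.5000 1.0000; -7.5000 2.7500]
S = R + BᵀPB = [3 0; 0 2] + [1.0000 2.7500; 2.7500 12.6250] = [4.0000 2.7500; 2.7500 14.6250]
BᵀPA = [-4.0000 -3.5000; -11.0000 -13.0000]
K = S⁻¹·BᵀPA = [-0.5546 -0.3031; -0.6479 -0.8319]
A−BK = [-0.9718 -0.2479; -3.1215 -1.2810]
AᵀP(A−BK) = [6.6552 3.6368; 3.6368 2.6245]
P' = Q + AᵀP(A−BK) = [19.6552 1.6368; 1.6368 3.6245]
tr(P') = 23.2798

-0.5546 -0.3031 -0.6479 -0.8319


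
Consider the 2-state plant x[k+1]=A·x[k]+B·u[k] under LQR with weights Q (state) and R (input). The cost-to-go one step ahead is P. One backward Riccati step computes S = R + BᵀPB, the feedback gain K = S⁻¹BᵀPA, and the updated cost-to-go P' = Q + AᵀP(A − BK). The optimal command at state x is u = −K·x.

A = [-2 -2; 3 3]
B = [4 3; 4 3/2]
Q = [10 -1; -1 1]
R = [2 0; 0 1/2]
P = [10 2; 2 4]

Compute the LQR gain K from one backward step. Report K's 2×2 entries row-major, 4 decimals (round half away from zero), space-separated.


BᵀP = [48.0000 24.0000; 33.0000 12.0000]
S = R + BᵀPB = [2 0; 0 1/2] + [288.0000 180.0000; 180.0000 117.0000] = [290.0000 180.0000; 180.0000 117.5000]
BᵀPA = [-24.0000 -24.0000; -30.0000 -30.0000]
K = S⁻¹·BᵀPA = [1.5403 1.5403; -2.6149 -2.6149]
A−BK = [-0.3164 -0.3164; 0.7612 0.7612]
AᵀP(A−BK) = [10.5194 10.5194; 10.5194 10.5194]
P' = Q + AᵀP(A−BK) = [20.5194 9.5194; 9.5194 11.5194]
tr(P') = 32.0388

1.5403 1.5403 -2.6149 -2.6149


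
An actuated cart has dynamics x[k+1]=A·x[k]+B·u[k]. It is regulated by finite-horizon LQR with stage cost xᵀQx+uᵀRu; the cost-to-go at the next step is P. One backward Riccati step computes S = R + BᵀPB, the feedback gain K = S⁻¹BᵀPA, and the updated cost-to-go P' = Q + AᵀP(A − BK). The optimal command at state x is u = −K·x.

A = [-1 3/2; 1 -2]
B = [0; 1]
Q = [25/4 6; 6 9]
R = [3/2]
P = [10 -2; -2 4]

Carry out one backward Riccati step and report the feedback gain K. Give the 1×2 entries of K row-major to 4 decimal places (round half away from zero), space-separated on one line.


1.0909 -2.0000

BᵀP = [-2.0000 4.0000]
S = R + BᵀPB = [3/2] + [4.0000] = [5.5000]
BᵀPA = [6.0000 -11.0000]
K = S⁻¹·BᵀPA = [1.0909 -2.0000]
A−BK = [-1.0000 1.5000; -0.0909 0.0000]
AᵀP(A−BK) = [11.4545 -18.0000; -18.0000 28.5000]
P' = Q + AᵀP(A−BK) = [17.7045 -12.0000; -12.0000 37.5000]
tr(P') = 55.2045


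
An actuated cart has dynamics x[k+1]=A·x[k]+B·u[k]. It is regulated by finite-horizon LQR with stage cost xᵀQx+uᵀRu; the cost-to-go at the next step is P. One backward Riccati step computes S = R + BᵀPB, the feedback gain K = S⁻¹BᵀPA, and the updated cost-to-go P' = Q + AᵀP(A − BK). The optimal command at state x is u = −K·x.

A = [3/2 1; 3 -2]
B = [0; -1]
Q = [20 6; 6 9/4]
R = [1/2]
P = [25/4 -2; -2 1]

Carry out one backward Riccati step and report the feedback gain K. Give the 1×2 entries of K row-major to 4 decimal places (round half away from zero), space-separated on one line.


0.0000 2.6667

BᵀP = [2.0000 -1.0000]
S = R + BᵀPB = [1/2] + [1.0000] = [1.5000]
BᵀPA = [0.0000 4.0000]
K = S⁻¹·BᵀPA = [0.0000 2.6667]
A−BK = [1.5000 1.0000; 3.0000 0.6667]
AᵀP(A−BK) = [5.0625 3.3750; 3.3750 7.5833]
P' = Q + AᵀP(A−BK) = [25.0625 9.3750; 9.3750 9.8333]
tr(P') = 34.8958


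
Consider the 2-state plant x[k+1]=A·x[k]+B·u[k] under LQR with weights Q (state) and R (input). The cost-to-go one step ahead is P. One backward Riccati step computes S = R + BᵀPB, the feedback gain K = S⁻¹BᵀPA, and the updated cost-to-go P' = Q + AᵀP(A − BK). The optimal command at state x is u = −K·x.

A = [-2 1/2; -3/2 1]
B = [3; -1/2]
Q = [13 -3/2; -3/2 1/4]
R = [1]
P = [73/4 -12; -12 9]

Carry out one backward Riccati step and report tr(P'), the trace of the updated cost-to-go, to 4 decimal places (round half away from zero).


BᵀP = [60.7500 -40.5000]
S = R + BᵀPB = [1] + [202.5000] = [203.5000]
BᵀPA = [-60.7500 -10.1250]
K = S⁻¹·BᵀPA = [-0.2985 -0.0498]
A−BK = [-1.1044 0.6493; -1.6493 0.9751]
AᵀP(A−BK) = [3.1146 -1.7726; -1.7726 1.0587]
P' = Q + AᵀP(A−BK) = [16.1146 -3.2726; -3.2726 1.3087]
tr(P') = 17.4233

17.4233
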